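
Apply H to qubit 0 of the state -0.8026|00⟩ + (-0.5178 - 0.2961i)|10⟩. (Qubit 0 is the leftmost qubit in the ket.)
(-0.9337 - 0.2094i)|00⟩ + (-0.2014 + 0.2094i)|10⟩

H on qubit 0 mixes each pair of kets that differ only in qubit 0: amplitudes (a, b) of (|…0…⟩, |…1…⟩) become ((a + b)/√2, (a − b)/√2). Kets absent from the input have amplitude 0.
(|00⟩, |10⟩): (a, b) = (-0.8026, (-0.5178 - 0.2961i)) → ((-0.9337 - 0.2094i), (-0.2014 + 0.2094i))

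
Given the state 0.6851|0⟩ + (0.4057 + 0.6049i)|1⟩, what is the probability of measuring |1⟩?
0.5305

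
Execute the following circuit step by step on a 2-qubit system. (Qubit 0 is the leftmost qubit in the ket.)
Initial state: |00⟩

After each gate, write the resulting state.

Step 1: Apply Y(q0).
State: i|10⟩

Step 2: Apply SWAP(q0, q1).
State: i|01⟩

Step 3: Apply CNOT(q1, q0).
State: i|11⟩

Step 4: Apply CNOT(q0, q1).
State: i|10⟩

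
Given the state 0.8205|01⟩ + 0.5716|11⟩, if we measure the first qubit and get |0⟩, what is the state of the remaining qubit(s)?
|1⟩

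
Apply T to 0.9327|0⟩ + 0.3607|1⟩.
0.9327|0⟩ + (0.2551 + 0.2551i)|1⟩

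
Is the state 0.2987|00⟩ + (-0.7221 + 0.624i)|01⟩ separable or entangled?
Separable

Writing the state as a|00⟩ + b|01⟩ + c|10⟩ + d|11⟩, it is a product state iff ad − bc = 0.
Here (a, b, c, d) = (0.2987, (-0.7221 + 0.624i), 0, 0): ad − bc = (0.2987)(0) − (-0.7221 + 0.624i)(0) = 0, so the state is separable.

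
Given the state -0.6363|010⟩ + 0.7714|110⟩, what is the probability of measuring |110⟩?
0.5951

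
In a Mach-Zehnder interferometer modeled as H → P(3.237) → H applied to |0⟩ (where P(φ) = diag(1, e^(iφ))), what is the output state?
(0.002274 - 0.04763i)|0⟩ + (0.9977 + 0.04763i)|1⟩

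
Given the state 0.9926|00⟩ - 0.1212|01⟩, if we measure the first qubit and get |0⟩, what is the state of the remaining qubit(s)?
0.9926|0⟩ - 0.1212|1⟩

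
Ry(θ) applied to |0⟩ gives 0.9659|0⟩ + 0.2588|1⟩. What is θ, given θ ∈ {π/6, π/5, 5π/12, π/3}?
π/6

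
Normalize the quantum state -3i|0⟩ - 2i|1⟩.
-0.8321i|0⟩ - 0.5547i|1⟩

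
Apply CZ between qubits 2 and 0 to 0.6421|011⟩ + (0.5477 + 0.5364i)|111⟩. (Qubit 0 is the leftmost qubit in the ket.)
0.6421|011⟩ + (-0.5477 - 0.5364i)|111⟩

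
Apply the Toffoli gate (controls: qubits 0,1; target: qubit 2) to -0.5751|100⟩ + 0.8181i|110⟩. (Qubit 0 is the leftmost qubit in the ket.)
-0.5751|100⟩ + 0.8181i|111⟩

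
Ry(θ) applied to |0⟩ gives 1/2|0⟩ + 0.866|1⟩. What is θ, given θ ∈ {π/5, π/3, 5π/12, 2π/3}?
2π/3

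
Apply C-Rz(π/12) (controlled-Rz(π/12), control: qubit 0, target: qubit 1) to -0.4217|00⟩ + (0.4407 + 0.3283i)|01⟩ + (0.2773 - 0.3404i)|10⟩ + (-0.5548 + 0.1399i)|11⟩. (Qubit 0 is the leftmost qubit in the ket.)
-0.4217|00⟩ + (0.4407 + 0.3283i)|01⟩ + (0.2305 - 0.3737i)|10⟩ + (-0.5683 + 0.06629i)|11⟩

C-Rz(π/12) leaves the control-|0⟩ kets |00⟩, |01⟩ unchanged and applies Rz(π/12) to qubit 1 on the control-|1⟩ pair (|10⟩, |11⟩).
Rz(π/12) = [[e^(−iθ/2), 0], [0, e^(iθ/2)]] with e^(±iθ/2) = cos(θ/2) ± i·sin(θ/2); θ = π/12, cos(θ/2) ≈ 0.991445, sin(θ/2) ≈ 0.130526.
With a = amp(|10⟩) = (0.2773 - 0.3404i) and b = amp(|11⟩) = (-0.5548 + 0.1399i):
new amp(|10⟩) = (0.991445 - 0.130526i)·a = (0.2305 - 0.3737i)
new amp(|11⟩) = (0.991445 + 0.130526i)·b = (-0.5683 + 0.06629i)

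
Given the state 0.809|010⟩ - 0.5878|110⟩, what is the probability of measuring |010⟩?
0.6545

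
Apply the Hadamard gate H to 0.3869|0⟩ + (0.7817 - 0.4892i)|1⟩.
(0.8263 - 0.3459i)|0⟩ + (-0.2792 + 0.3459i)|1⟩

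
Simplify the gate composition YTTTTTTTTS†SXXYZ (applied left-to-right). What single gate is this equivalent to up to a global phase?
Z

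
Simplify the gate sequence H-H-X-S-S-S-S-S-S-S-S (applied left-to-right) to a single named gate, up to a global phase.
X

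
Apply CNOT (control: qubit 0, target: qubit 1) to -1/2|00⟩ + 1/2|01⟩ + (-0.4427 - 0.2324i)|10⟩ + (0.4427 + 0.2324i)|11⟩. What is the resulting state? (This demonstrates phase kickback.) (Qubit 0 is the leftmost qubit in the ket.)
-1/2|00⟩ + 1/2|01⟩ + (0.4427 + 0.2324i)|10⟩ + (-0.4427 - 0.2324i)|11⟩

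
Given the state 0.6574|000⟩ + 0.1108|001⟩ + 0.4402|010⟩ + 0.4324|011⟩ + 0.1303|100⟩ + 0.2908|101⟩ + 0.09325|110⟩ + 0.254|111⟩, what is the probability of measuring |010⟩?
0.1938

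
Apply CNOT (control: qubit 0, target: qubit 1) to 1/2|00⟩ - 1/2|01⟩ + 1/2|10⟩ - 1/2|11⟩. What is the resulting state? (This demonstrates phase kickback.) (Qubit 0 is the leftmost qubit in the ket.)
1/2|00⟩ - 1/2|01⟩ - 1/2|10⟩ + 1/2|11⟩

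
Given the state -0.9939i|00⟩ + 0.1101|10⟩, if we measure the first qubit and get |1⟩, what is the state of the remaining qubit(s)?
|0⟩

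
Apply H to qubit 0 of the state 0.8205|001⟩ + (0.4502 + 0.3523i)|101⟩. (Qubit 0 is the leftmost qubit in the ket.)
(0.8985 + 0.2491i)|001⟩ + (0.2618 - 0.2491i)|101⟩

H on qubit 0 mixes each pair of kets that differ only in qubit 0: amplitudes (a, b) of (|…0…⟩, |…1…⟩) become ((a + b)/√2, (a − b)/√2). Kets absent from the input have amplitude 0.
(|001⟩, |101⟩): (a, b) = (0.8205, (0.4502 + 0.3523i)) → ((0.8985 + 0.2491i), (0.2618 - 0.2491i))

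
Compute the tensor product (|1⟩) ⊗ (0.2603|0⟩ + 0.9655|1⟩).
0.2603|10⟩ + 0.9655|11⟩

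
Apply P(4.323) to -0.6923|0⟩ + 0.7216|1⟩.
-0.6923|0⟩ + (-0.2739 - 0.6676i)|1⟩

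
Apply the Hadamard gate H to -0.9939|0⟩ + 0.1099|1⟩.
-0.6251|0⟩ - 0.7805|1⟩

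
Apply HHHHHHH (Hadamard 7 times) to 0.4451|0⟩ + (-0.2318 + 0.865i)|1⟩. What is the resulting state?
(0.1508 + 0.6116i)|0⟩ + (0.4786 - 0.6116i)|1⟩

H² = I, so H^7 = H: a single Hadamard. With (a, b) = (0.4451, (-0.2318 + 0.865i)), H gives ((a + b)/√2, (a − b)/√2) = ((0.1508 + 0.6116i), (0.4786 - 0.6116i)).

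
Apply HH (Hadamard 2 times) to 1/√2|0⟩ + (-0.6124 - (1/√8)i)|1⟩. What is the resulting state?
1/√2|0⟩ + (-0.6124 - (1/√8)i)|1⟩

H² = I, so an even number of Hadamards cancels: H^2 = I and the state is unchanged.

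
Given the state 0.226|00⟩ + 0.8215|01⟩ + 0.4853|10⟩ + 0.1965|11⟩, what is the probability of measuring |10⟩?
0.2355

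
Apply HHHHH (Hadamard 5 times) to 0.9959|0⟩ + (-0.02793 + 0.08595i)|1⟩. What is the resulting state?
(0.6845 + 0.06078i)|0⟩ + (0.724 - 0.06078i)|1⟩

H² = I, so H^5 = H: a single Hadamard. With (a, b) = (0.9959, (-0.02793 + 0.08595i)), H gives ((a + b)/√2, (a − b)/√2) = ((0.6845 + 0.06078i), (0.724 - 0.06078i)).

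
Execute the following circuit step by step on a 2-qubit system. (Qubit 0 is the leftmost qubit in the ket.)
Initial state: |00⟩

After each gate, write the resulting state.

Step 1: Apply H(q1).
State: 1/√2|00⟩ + 1/√2|01⟩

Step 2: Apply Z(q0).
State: 1/√2|00⟩ + 1/√2|01⟩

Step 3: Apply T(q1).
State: 1/√2|00⟩ + (1/2 + (1/2)i)|01⟩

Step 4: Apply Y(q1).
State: (1/2 - (1/2)i)|00⟩ + (1/√2)i|01⟩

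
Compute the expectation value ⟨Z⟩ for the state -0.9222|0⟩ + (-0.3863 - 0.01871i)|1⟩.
0.7009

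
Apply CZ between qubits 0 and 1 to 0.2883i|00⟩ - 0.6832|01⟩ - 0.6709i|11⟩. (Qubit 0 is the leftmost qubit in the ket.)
0.2883i|00⟩ - 0.6832|01⟩ + 0.6709i|11⟩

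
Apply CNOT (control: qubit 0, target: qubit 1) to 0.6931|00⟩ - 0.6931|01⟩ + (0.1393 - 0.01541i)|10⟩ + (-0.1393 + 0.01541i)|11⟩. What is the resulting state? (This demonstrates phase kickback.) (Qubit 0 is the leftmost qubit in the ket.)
0.6931|00⟩ - 0.6931|01⟩ + (-0.1393 + 0.01541i)|10⟩ + (0.1393 - 0.01541i)|11⟩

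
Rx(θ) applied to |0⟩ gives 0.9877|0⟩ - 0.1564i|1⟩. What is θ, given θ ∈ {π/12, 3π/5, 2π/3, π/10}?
π/10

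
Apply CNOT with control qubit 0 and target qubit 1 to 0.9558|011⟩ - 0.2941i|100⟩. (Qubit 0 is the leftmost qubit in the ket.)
0.9558|011⟩ - 0.2941i|110⟩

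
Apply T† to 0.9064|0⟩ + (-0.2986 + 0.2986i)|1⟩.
0.9064|0⟩ + 0.4223i|1⟩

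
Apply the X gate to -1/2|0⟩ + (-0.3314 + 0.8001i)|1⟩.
(-0.3314 + 0.8001i)|0⟩ - 1/2|1⟩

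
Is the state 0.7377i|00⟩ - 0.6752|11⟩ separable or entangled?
Entangled

Writing the state as a|00⟩ + b|01⟩ + c|10⟩ + d|11⟩, it is a product state iff ad − bc = 0.
Here (a, b, c, d) = (0.7377i, 0, 0, -0.6752): ad − bc = (0.7377i)(-0.6752) − (0)(0) = -0.4981i ≠ 0, so the state is entangled.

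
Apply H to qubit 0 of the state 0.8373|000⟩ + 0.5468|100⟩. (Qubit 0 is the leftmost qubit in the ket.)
0.9787|000⟩ + 0.2054|100⟩

H on qubit 0 mixes each pair of kets that differ only in qubit 0: amplitudes (a, b) of (|…0…⟩, |…1…⟩) become ((a + b)/√2, (a − b)/√2). Kets absent from the input have amplitude 0.
(|000⟩, |100⟩): (a, b) = (0.8373, 0.5468) → (0.9787, 0.2054)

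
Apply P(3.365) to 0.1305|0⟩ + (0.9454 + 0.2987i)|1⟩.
0.1305|0⟩ + (-0.8557 - 0.5007i)|1⟩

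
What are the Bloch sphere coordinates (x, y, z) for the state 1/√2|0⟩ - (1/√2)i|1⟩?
(0, -1, 0)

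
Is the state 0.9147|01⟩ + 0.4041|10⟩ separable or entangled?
Entangled

Writing the state as a|00⟩ + b|01⟩ + c|10⟩ + d|11⟩, it is a product state iff ad − bc = 0.
Here (a, b, c, d) = (0, 0.9147, 0.4041, 0): ad − bc = (0)(0) − (0.9147)(0.4041) = -0.3696 ≠ 0, so the state is entangled.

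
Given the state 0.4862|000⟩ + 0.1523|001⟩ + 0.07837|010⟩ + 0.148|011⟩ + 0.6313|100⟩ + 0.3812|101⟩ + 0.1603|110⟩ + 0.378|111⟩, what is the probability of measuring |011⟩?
0.0219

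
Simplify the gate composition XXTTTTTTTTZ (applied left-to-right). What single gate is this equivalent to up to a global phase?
Z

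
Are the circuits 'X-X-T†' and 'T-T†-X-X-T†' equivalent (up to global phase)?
Yes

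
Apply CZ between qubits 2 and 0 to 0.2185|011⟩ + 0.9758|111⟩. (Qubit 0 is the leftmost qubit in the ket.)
0.2185|011⟩ - 0.9758|111⟩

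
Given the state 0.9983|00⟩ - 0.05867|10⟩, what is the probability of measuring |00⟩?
0.9966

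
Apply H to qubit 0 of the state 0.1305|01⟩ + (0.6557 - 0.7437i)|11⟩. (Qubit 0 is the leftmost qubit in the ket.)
(0.5559 - 0.5259i)|01⟩ + (-0.3714 + 0.5259i)|11⟩

H on qubit 0 mixes each pair of kets that differ only in qubit 0: amplitudes (a, b) of (|…0…⟩, |…1…⟩) become ((a + b)/√2, (a − b)/√2). Kets absent from the input have amplitude 0.
(|01⟩, |11⟩): (a, b) = (0.1305, (0.6557 - 0.7437i)) → ((0.5559 - 0.5259i), (-0.3714 + 0.5259i))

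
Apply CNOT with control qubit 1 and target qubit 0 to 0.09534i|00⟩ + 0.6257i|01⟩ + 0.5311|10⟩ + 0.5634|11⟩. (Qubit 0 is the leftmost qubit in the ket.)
0.09534i|00⟩ + 0.5634|01⟩ + 0.5311|10⟩ + 0.6257i|11⟩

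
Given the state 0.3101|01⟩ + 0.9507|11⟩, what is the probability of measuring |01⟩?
0.09616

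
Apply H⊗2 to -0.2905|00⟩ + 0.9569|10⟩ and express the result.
0.3332|00⟩ + 0.3332|01⟩ - 0.6237|10⟩ - 0.6237|11⟩

H⊗2 gives amp(|y⟩) = (1/2) Σ_x (−1)^(x·y) amp(|x⟩), where x·y is the number of positions in which both x and y have a 1.
|00⟩: (-0.2905 + 0.9569)/2 = 0.3332
|01⟩: (-0.2905 + 0.9569)/2 = 0.3332
|10⟩: (-0.2905 - 0.9569)/2 = -0.6237
|11⟩: (-0.2905 - 0.9569)/2 = -0.6237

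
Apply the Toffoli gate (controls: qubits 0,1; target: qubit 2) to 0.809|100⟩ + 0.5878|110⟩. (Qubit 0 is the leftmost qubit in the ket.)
0.809|100⟩ + 0.5878|111⟩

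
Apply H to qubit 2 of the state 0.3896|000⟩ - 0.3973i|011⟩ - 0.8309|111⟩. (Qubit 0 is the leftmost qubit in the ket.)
0.2755|000⟩ + 0.2755|001⟩ - 0.2809i|010⟩ + 0.2809i|011⟩ - 0.5875|110⟩ + 0.5875|111⟩

H on qubit 2 mixes each pair of kets that differ only in qubit 2: amplitudes (a, b) of (|…0…⟩, |…1…⟩) become ((a + b)/√2, (a − b)/√2). Kets absent from the input have amplitude 0.
(|000⟩, |001⟩): (a, b) = (0.3896, 0) → (0.2755, 0.2755)
(|010⟩, |011⟩): (a, b) = (0, -0.3973i) → (-0.2809i, 0.2809i)
(|110⟩, |111⟩): (a, b) = (0, -0.8309) → (-0.5875, 0.5875)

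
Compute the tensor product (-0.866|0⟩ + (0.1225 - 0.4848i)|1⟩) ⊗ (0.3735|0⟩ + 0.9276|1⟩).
-0.3235|00⟩ - 0.8033|01⟩ + (0.04575 - 0.1811i)|10⟩ + (0.1136 - 0.4497i)|11⟩

amp(|b₁b₂…⟩) = product of the factor amplitudes for bits b₁, b₂, …; only kets whose every factor amplitude is nonzero survive.
|00⟩: (-0.866)(0.3735) = -0.3235
|01⟩: (-0.866)(0.9276) = -0.8033
|10⟩: (0.1225 - 0.4848i)(0.3735) = (0.04575 - 0.1811i)
|11⟩: (0.1225 - 0.4848i)(0.9276) = (0.1136 - 0.4497i)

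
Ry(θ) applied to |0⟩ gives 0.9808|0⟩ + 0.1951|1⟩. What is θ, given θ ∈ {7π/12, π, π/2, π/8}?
π/8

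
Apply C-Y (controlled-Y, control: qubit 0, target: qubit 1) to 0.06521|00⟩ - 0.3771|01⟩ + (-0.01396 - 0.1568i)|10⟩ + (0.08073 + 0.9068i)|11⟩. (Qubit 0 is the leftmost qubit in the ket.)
0.06521|00⟩ - 0.3771|01⟩ + (0.9068 - 0.08073i)|10⟩ + (0.1568 - 0.01396i)|11⟩

C-Y leaves the control-|0⟩ kets |00⟩, |01⟩ unchanged and applies Y to qubit 1 on the control-|1⟩ pair (|10⟩, |11⟩).
Y = [[0, -i], [i, 0]].
With a = amp(|10⟩) = (-0.01396 - 0.1568i) and b = amp(|11⟩) = (0.08073 + 0.9068i):
new amp(|10⟩) = (-i)·b = (0.9068 - 0.08073i)
new amp(|11⟩) = (i)·a = (0.1568 - 0.01396i)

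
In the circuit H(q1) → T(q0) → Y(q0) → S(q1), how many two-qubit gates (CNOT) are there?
0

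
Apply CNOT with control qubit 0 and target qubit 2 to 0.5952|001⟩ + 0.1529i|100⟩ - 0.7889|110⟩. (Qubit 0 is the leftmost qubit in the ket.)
0.5952|001⟩ + 0.1529i|101⟩ - 0.7889|111⟩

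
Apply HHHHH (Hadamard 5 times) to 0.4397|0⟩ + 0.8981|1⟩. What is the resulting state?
0.946|0⟩ - 0.3241|1⟩

H² = I, so H^5 = H: a single Hadamard. With (a, b) = (0.4397, 0.8981), H gives ((a + b)/√2, (a − b)/√2) = (0.946, -0.3241).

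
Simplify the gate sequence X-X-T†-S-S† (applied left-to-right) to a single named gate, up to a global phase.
T†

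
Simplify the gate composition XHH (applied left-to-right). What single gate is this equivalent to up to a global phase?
X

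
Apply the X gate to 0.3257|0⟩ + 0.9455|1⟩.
0.9455|0⟩ + 0.3257|1⟩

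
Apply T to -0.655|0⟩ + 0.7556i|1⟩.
-0.655|0⟩ + (-0.5343 + 0.5343i)|1⟩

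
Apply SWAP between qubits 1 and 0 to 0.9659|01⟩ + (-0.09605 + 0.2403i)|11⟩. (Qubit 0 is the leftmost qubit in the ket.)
0.9659|10⟩ + (-0.09605 + 0.2403i)|11⟩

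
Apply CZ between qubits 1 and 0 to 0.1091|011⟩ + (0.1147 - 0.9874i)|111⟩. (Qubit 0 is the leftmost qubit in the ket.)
0.1091|011⟩ + (-0.1147 + 0.9874i)|111⟩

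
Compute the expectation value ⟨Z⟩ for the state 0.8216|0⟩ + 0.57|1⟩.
0.3501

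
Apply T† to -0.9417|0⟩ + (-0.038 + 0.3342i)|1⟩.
-0.9417|0⟩ + (0.2094 + 0.2632i)|1⟩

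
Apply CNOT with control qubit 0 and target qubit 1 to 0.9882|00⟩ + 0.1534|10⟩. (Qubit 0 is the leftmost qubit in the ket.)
0.9882|00⟩ + 0.1534|11⟩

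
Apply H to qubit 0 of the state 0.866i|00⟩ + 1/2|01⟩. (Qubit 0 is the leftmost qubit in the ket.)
0.6124i|00⟩ + 1/√8|01⟩ + 0.6124i|10⟩ + 1/√8|11⟩

H on qubit 0 mixes each pair of kets that differ only in qubit 0: amplitudes (a, b) of (|…0…⟩, |…1…⟩) become ((a + b)/√2, (a − b)/√2). Kets absent from the input have amplitude 0.
(|00⟩, |10⟩): (a, b) = (0.866i, 0) → (0.6124i, 0.6124i)
(|01⟩, |11⟩): (a, b) = (1/2, 0) → (1/√8, 1/√8)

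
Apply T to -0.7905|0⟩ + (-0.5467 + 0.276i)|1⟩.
-0.7905|0⟩ + (-0.5817 - 0.1914i)|1⟩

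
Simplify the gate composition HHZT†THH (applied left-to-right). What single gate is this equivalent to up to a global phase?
Z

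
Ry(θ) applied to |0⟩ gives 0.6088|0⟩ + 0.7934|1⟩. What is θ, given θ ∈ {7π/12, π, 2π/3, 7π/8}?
7π/12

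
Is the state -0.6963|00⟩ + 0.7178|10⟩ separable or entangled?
Separable

Writing the state as a|00⟩ + b|01⟩ + c|10⟩ + d|11⟩, it is a product state iff ad − bc = 0.
Here (a, b, c, d) = (-0.6963, 0, 0.7178, 0): ad − bc = (-0.6963)(0) − (0)(0.7178) = 0, so the state is separable.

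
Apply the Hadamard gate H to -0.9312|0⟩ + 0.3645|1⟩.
-0.4007|0⟩ - 0.9162|1⟩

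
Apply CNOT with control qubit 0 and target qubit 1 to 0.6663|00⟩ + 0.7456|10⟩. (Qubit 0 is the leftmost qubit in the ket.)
0.6663|00⟩ + 0.7456|11⟩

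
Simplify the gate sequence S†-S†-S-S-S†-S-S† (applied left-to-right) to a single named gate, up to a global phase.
S†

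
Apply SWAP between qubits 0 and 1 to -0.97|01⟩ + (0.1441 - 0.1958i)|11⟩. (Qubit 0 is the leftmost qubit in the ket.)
-0.97|10⟩ + (0.1441 - 0.1958i)|11⟩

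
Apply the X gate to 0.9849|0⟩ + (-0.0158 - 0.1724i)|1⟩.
(-0.0158 - 0.1724i)|0⟩ + 0.9849|1⟩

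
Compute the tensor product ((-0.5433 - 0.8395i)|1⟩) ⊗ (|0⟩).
(-0.5433 - 0.8395i)|10⟩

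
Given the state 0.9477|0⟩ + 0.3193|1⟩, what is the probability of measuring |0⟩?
0.8981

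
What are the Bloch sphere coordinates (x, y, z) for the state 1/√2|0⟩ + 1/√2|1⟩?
(1, 0, 0)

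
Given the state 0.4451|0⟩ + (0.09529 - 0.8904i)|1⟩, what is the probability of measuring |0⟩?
0.1981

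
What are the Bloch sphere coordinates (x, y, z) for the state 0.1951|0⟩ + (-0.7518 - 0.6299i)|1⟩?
(-0.2934, -0.2458, -0.9239)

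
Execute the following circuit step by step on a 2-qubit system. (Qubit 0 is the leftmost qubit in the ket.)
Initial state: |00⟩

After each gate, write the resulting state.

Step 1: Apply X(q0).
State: |10⟩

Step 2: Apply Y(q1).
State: i|11⟩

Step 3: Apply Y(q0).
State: |01⟩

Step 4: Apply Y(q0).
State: i|11⟩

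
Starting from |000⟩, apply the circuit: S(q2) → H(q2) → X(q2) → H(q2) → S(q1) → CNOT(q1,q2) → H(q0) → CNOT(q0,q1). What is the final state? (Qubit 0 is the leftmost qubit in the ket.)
1/√2|000⟩ + 1/√2|110⟩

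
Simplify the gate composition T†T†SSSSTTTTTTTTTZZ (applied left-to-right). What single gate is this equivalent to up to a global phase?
T†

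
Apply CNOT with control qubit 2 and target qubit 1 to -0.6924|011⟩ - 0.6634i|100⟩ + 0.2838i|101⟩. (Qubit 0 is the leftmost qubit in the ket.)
-0.6924|001⟩ - 0.6634i|100⟩ + 0.2838i|111⟩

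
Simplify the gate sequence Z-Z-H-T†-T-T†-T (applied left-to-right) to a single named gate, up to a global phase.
H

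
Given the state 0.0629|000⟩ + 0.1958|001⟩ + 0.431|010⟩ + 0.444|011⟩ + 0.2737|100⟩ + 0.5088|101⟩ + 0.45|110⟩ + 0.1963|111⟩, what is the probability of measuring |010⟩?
0.1858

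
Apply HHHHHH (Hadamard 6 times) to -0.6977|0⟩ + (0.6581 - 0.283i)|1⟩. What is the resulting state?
-0.6977|0⟩ + (0.6581 - 0.283i)|1⟩

H² = I, so an even number of Hadamards cancels: H^6 = I and the state is unchanged.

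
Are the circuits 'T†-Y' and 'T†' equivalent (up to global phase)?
No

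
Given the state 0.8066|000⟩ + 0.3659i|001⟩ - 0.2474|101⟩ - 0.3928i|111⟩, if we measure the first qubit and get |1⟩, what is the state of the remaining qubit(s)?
-0.5329|01⟩ - 0.8462i|11⟩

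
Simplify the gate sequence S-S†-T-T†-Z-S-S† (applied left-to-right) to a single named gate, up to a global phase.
Z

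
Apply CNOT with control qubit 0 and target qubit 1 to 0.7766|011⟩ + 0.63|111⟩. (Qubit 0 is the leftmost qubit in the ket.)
0.7766|011⟩ + 0.63|101⟩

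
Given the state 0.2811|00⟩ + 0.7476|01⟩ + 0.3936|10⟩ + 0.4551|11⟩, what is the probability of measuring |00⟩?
0.07902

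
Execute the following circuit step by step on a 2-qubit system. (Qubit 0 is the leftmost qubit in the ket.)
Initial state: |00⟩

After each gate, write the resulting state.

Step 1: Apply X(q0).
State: |10⟩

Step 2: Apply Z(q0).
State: -|10⟩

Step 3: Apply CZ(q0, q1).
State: -|10⟩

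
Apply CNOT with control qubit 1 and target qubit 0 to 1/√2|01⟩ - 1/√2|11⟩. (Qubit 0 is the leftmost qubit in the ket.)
-1/√2|01⟩ + 1/√2|11⟩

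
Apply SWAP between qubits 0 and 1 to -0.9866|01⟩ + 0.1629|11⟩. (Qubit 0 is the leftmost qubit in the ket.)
-0.9866|10⟩ + 0.1629|11⟩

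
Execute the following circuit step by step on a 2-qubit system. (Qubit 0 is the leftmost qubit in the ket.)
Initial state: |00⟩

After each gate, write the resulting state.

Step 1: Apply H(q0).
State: 1/√2|00⟩ + 1/√2|10⟩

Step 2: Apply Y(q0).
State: -(1/√2)i|00⟩ + (1/√2)i|10⟩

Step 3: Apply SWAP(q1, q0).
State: -(1/√2)i|00⟩ + (1/√2)i|01⟩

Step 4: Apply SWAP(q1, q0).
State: -(1/√2)i|00⟩ + (1/√2)i|10⟩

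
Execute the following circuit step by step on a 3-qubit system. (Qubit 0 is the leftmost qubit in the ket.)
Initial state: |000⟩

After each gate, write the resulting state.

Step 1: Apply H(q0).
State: 1/√2|000⟩ + 1/√2|100⟩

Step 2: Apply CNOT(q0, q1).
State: 1/√2|000⟩ + 1/√2|110⟩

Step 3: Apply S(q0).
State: 1/√2|000⟩ + (1/√2)i|110⟩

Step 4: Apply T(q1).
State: 1/√2|000⟩ + (-1/2 + (1/2)i)|110⟩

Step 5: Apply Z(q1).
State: 1/√2|000⟩ + (1/2 - (1/2)i)|110⟩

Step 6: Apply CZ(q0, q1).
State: 1/√2|000⟩ + (-1/2 + (1/2)i)|110⟩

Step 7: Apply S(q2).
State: 1/√2|000⟩ + (-1/2 + (1/2)i)|110⟩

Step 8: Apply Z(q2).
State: 1/√2|000⟩ + (-1/2 + (1/2)i)|110⟩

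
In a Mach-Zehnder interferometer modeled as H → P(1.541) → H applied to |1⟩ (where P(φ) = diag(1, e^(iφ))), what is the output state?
(0.4851 - 0.4998i)|0⟩ + (0.5149 + 0.4998i)|1⟩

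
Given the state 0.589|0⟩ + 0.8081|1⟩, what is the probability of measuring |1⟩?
0.653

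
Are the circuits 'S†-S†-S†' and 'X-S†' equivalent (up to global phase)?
No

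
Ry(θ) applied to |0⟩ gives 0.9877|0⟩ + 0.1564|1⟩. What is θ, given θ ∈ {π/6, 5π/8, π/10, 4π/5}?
π/10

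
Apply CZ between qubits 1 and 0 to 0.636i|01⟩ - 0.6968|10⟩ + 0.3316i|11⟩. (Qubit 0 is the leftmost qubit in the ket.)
0.636i|01⟩ - 0.6968|10⟩ - 0.3316i|11⟩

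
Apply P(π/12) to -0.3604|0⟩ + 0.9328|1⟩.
-0.3604|0⟩ + (0.901 + 0.2414i)|1⟩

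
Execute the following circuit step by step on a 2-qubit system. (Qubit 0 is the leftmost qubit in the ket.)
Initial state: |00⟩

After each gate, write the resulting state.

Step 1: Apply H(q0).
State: 1/√2|00⟩ + 1/√2|10⟩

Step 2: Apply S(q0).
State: 1/√2|00⟩ + (1/√2)i|10⟩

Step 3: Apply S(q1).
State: 1/√2|00⟩ + (1/√2)i|10⟩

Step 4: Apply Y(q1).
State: (1/√2)i|01⟩ - 1/√2|11⟩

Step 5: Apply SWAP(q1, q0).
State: (1/√2)i|10⟩ - 1/√2|11⟩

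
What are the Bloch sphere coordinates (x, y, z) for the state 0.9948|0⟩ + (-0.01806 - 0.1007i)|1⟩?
(-0.03593, -0.2004, 0.9792)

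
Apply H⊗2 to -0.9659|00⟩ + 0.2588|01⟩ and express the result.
-0.3536|00⟩ - 0.6124|01⟩ - 0.3536|10⟩ - 0.6124|11⟩

H⊗2 gives amp(|y⟩) = (1/2) Σ_x (−1)^(x·y) amp(|x⟩), where x·y is the number of positions in which both x and y have a 1.
|00⟩: (-0.9659 + 0.2588)/2 = -0.3536
|01⟩: (-0.9659 - 0.2588)/2 = -0.6124
|10⟩: (-0.9659 + 0.2588)/2 = -0.3536
|11⟩: (-0.9659 - 0.2588)/2 = -0.6124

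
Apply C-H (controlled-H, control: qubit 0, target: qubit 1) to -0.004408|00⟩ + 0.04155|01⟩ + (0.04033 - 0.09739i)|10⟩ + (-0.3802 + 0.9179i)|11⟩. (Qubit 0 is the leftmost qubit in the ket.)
-0.004408|00⟩ + 0.04155|01⟩ + (-0.2403 + 0.5802i)|10⟩ + (0.2974 - 0.7179i)|11⟩

C-H leaves the control-|0⟩ kets |00⟩, |01⟩ unchanged and applies H to qubit 1 on the control-|1⟩ pair (|10⟩, |11⟩).
H = [[1/√2, 1/√2], [1/√2, -1/√2]].
With a = amp(|10⟩) = (0.04033 - 0.09739i) and b = amp(|11⟩) = (-0.3802 + 0.9179i):
new amp(|10⟩) = (1/√2)·a + (1/√2)·b = (-0.2403 + 0.5802i)
new amp(|11⟩) = (1/√2)·a + (-1/√2)·b = (0.2974 - 0.7179i)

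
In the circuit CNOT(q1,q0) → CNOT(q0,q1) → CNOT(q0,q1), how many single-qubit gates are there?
0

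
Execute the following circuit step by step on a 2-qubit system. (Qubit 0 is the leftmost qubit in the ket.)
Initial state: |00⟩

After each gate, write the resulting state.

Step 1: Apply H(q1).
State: 1/√2|00⟩ + 1/√2|01⟩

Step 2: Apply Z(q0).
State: 1/√2|00⟩ + 1/√2|01⟩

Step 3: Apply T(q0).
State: 1/√2|00⟩ + 1/√2|01⟩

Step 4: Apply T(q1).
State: 1/√2|00⟩ + (1/2 + (1/2)i)|01⟩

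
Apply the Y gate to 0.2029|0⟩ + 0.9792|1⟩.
-0.9792i|0⟩ + 0.2029i|1⟩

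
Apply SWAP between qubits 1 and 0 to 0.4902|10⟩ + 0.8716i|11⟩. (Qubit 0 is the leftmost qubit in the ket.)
0.4902|01⟩ + 0.8716i|11⟩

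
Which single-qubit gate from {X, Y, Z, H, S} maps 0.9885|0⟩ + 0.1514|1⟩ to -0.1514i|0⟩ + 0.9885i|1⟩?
Y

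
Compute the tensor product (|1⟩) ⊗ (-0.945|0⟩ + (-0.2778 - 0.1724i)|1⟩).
-0.945|10⟩ + (-0.2778 - 0.1724i)|11⟩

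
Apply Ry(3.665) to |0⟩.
-0.2587|0⟩ + 0.966|1⟩

Ry(3.665) = [[cos(θ/2), −sin(θ/2)], [sin(θ/2), cos(θ/2)]]; θ = 3.665, cos(θ/2) ≈ -0.258727, sin(θ/2) ≈ 0.965951.
With a = amp(|0⟩) = 1 and b = amp(|1⟩) = 0:
new amp(|0⟩) = (-0.258727)·a + (-0.965951)·b = -0.2587
new amp(|1⟩) = (0.965951)·a + (-0.258727)·b = 0.966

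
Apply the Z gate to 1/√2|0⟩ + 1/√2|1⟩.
1/√2|0⟩ - 1/√2|1⟩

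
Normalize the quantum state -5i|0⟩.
-i|0⟩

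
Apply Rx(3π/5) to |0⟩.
0.5878|0⟩ - 0.809i|1⟩

Rx(3π/5) = [[cos(θ/2), −i·sin(θ/2)], [−i·sin(θ/2), cos(θ/2)]]; θ = 3π/5, cos(θ/2) ≈ 0.587785, sin(θ/2) ≈ 0.809017.
With a = amp(|0⟩) = 1 and b = amp(|1⟩) = 0:
new amp(|0⟩) = (0.587785)·a + (-0.809017i)·b = 0.5878
new amp(|1⟩) = (-0.809017i)·a + (0.587785)·b = -0.809i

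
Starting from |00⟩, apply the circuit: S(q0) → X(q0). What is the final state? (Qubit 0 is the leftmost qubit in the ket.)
|10⟩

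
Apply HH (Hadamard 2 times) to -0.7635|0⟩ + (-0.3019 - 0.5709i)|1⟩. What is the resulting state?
-0.7635|0⟩ + (-0.3019 - 0.5709i)|1⟩

H² = I, so an even number of Hadamards cancels: H^2 = I and the state is unchanged.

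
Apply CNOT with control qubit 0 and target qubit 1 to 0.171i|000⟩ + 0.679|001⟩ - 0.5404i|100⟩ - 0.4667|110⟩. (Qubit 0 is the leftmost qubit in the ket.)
0.171i|000⟩ + 0.679|001⟩ - 0.4667|100⟩ - 0.5404i|110⟩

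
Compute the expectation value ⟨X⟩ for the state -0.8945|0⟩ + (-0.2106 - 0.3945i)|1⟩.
0.3768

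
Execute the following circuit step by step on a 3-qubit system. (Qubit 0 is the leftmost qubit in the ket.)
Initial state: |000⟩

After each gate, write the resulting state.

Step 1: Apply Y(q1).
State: i|010⟩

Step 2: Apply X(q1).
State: i|000⟩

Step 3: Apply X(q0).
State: i|100⟩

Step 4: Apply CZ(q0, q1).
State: i|100⟩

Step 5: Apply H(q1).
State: (1/√2)i|100⟩ + (1/√2)i|110⟩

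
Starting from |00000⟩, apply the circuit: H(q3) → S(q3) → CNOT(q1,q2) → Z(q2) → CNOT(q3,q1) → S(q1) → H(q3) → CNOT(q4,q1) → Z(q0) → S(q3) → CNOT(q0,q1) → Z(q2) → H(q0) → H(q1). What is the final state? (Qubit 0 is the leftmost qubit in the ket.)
(1/2)i|00010⟩ + 1/2|01000⟩ + (1/2)i|10010⟩ + 1/2|11000⟩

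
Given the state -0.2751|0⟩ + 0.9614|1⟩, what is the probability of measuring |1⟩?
0.9243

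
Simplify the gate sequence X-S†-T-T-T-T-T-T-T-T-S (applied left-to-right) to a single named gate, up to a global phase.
X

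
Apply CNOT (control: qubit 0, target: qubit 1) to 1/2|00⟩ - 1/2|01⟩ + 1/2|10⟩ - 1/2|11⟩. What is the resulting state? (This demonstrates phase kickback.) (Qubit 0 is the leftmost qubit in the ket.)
1/2|00⟩ - 1/2|01⟩ - 1/2|10⟩ + 1/2|11⟩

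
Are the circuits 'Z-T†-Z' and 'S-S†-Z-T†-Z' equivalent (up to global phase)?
Yes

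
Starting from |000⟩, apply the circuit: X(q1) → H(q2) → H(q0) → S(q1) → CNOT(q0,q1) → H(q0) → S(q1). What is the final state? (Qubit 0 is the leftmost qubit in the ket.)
(1/√8)i|000⟩ + (1/√8)i|001⟩ - 1/√8|010⟩ - 1/√8|011⟩ - (1/√8)i|100⟩ - (1/√8)i|101⟩ - 1/√8|110⟩ - 1/√8|111⟩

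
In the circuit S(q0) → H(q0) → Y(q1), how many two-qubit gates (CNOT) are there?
0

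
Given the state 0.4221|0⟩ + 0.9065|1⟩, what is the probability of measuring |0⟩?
0.1782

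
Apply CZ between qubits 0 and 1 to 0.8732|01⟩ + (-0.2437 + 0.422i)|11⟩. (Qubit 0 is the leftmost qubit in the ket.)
0.8732|01⟩ + (0.2437 - 0.422i)|11⟩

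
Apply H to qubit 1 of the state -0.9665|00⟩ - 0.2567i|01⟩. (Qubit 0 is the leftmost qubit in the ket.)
(-0.6834 - 0.1815i)|00⟩ + (-0.6834 + 0.1815i)|01⟩

H on qubit 1 mixes each pair of kets that differ only in qubit 1: amplitudes (a, b) of (|…0…⟩, |…1…⟩) become ((a + b)/√2, (a − b)/√2). Kets absent from the input have amplitude 0.
(|00⟩, |01⟩): (a, b) = (-0.9665, -0.2567i) → ((-0.6834 - 0.1815i), (-0.6834 + 0.1815i))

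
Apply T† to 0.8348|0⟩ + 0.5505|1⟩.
0.8348|0⟩ + (0.3893 - 0.3893i)|1⟩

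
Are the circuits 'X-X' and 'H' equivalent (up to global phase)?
No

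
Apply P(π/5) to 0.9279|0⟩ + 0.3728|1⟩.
0.9279|0⟩ + (0.3016 + 0.2191i)|1⟩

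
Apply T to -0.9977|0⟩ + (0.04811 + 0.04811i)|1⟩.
-0.9977|0⟩ + 0.06804i|1⟩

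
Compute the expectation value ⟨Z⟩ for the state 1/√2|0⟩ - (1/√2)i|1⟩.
0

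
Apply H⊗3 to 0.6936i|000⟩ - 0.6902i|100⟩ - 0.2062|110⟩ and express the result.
(-0.0729 + 0.001202i)|000⟩ + (-0.0729 + 0.001202i)|001⟩ + (0.0729 + 0.001202i)|010⟩ + (0.0729 + 0.001202i)|011⟩ + (0.0729 + 0.4892i)|100⟩ + (0.0729 + 0.4892i)|101⟩ + (-0.0729 + 0.4892i)|110⟩ + (-0.0729 + 0.4892i)|111⟩

H⊗3 gives amp(|y⟩) = (1/2√2) Σ_x (−1)^(x·y) amp(|x⟩), where x·y is the number of positions in which both x and y have a 1.
|000⟩: (0.6936i - 0.6902i - 0.2062)/(2√2) = (-0.0729 + 0.001202i)
|001⟩: (0.6936i - 0.6902i - 0.2062)/(2√2) = (-0.0729 + 0.001202i)
|010⟩: (0.6936i - 0.6902i + 0.2062)/(2√2) = (0.0729 + 0.001202i)
|011⟩: (0.6936i - 0.6902i + 0.2062)/(2√2) = (0.0729 + 0.001202i)
|100⟩: (0.6936i + 0.6902i + 0.2062)/(2√2) = (0.0729 + 0.4892i)
|101⟩: (0.6936i + 0.6902i + 0.2062)/(2√2) = (0.0729 + 0.4892i)
|110⟩: (0.6936i + 0.6902i - 0.2062)/(2√2) = (-0.0729 + 0.4892i)
|111⟩: (0.6936i + 0.6902i - 0.2062)/(2√2) = (-0.0729 + 0.4892i)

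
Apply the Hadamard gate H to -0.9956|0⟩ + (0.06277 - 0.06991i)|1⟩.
(-0.6596 - 0.04943i)|0⟩ + (-0.7484 + 0.04943i)|1⟩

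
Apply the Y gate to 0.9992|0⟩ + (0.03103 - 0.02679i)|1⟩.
(-0.02679 - 0.03103i)|0⟩ + 0.9992i|1⟩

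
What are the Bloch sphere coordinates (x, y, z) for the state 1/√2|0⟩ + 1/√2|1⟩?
(1, 0, 0)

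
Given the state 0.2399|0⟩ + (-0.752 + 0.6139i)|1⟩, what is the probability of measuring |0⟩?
0.05755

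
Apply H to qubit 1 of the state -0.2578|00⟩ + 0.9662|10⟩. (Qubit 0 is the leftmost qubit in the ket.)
-0.1823|00⟩ - 0.1823|01⟩ + 0.6832|10⟩ + 0.6832|11⟩

H on qubit 1 mixes each pair of kets that differ only in qubit 1: amplitudes (a, b) of (|…0…⟩, |…1…⟩) become ((a + b)/√2, (a − b)/√2). Kets absent from the input have amplitude 0.
(|00⟩, |01⟩): (a, b) = (-0.2578, 0) → (-0.1823, -0.1823)
(|10⟩, |11⟩): (a, b) = (0.9662, 0) → (0.6832, 0.6832)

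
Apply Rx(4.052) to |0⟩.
-0.4396|0⟩ - 0.8982i|1⟩

Rx(4.052) = [[cos(θ/2), −i·sin(θ/2)], [−i·sin(θ/2), cos(θ/2)]]; θ = 4.052, cos(θ/2) ≈ -0.439645, sin(θ/2) ≈ 0.898172.
With a = amp(|0⟩) = 1 and b = amp(|1⟩) = 0:
new amp(|0⟩) = (-0.439645)·a + (-0.898172i)·b = -0.4396
new amp(|1⟩) = (-0.898172i)·a + (-0.439645)·b = -0.8982i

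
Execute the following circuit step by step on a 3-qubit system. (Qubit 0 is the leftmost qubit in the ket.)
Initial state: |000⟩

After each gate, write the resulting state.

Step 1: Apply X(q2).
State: |001⟩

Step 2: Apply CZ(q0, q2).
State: |001⟩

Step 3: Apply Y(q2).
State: -i|000⟩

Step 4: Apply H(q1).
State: -(1/√2)i|000⟩ - (1/√2)i|010⟩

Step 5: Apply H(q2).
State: -(1/2)i|000⟩ - (1/2)i|001⟩ - (1/2)i|010⟩ - (1/2)i|011⟩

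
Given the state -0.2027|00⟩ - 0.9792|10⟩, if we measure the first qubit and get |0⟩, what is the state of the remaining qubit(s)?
-|0⟩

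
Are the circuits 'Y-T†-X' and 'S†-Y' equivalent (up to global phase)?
No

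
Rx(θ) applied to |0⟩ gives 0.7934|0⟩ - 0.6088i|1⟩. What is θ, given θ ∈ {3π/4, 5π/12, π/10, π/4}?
5π/12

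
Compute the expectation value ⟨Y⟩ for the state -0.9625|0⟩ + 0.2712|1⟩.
0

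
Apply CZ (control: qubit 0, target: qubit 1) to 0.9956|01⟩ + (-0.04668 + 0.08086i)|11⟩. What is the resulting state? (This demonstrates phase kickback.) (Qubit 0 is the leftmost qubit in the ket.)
0.9956|01⟩ + (0.04668 - 0.08086i)|11⟩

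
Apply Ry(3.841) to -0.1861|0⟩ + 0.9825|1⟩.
-0.8593|0⟩ - 0.5115|1⟩

Ry(3.841) = [[cos(θ/2), −sin(θ/2)], [sin(θ/2), cos(θ/2)]]; θ = 3.841, cos(θ/2) ≈ -0.342619, sin(θ/2) ≈ 0.939474.
With a = amp(|0⟩) = -0.1861 and b = amp(|1⟩) = 0.9825:
new amp(|0⟩) = (-0.342619)·a + (-0.939474)·b = -0.8593
new amp(|1⟩) = (0.939474)·a + (-0.342619)·b = -0.5115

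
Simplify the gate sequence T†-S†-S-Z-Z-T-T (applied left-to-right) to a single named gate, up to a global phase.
T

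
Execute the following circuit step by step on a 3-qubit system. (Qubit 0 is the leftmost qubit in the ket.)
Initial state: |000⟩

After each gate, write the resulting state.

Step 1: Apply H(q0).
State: 1/√2|000⟩ + 1/√2|100⟩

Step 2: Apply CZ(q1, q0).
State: 1/√2|000⟩ + 1/√2|100⟩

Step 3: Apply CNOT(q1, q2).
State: 1/√2|000⟩ + 1/√2|100⟩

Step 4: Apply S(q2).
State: 1/√2|000⟩ + 1/√2|100⟩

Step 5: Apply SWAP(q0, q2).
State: 1/√2|000⟩ + 1/√2|001⟩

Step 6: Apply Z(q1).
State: 1/√2|000⟩ + 1/√2|001⟩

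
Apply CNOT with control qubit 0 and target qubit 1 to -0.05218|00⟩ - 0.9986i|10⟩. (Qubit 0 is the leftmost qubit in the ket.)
-0.05218|00⟩ - 0.9986i|11⟩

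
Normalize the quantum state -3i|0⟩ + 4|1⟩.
-0.6i|0⟩ + 0.8|1⟩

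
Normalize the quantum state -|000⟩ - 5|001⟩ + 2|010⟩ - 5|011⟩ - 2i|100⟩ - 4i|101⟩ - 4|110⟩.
-0.1048|000⟩ - 0.5241|001⟩ + 0.2097|010⟩ - 0.5241|011⟩ - 0.2097i|100⟩ - 0.4193i|101⟩ - 0.4193|110⟩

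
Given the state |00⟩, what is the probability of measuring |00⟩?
1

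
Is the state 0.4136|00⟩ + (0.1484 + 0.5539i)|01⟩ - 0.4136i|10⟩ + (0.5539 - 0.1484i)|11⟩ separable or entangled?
Separable

Writing the state as a|00⟩ + b|01⟩ + c|10⟩ + d|11⟩, it is a product state iff ad − bc = 0.
Here (a, b, c, d) = (0.4136, (0.1484 + 0.5539i), -0.4136i, (0.5539 - 0.1484i)): ad − bc = (0.4136)(0.5539 - 0.1484i) − (0.1484 + 0.5539i)(-0.4136i) = 0, so the state is separable.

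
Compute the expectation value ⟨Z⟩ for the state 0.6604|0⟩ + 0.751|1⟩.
-0.1279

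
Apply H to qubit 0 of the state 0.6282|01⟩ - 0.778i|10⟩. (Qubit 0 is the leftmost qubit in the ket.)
-0.5501i|00⟩ + 0.4442|01⟩ + 0.5501i|10⟩ + 0.4442|11⟩

H on qubit 0 mixes each pair of kets that differ only in qubit 0: amplitudes (a, b) of (|…0…⟩, |…1…⟩) become ((a + b)/√2, (a − b)/√2). Kets absent from the input have amplitude 0.
(|00⟩, |10⟩): (a, b) = (0, -0.778i) → (-0.5501i, 0.5501i)
(|01⟩, |11⟩): (a, b) = (0.6282, 0) → (0.4442, 0.4442)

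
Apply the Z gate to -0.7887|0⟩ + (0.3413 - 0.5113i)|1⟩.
-0.7887|0⟩ + (-0.3413 + 0.5113i)|1⟩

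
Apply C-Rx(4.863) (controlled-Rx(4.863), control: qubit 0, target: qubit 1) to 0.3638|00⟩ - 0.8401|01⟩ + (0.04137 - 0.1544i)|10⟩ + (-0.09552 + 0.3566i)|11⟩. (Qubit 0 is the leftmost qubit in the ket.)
0.3638|00⟩ - 0.8401|01⟩ + (0.2011 + 0.1794i)|10⟩ + (-0.02822 - 0.2974i)|11⟩

C-Rx(4.863) leaves the control-|0⟩ kets |00⟩, |01⟩ unchanged and applies Rx(4.863) to qubit 1 on the control-|1⟩ pair (|10⟩, |11⟩).
Rx(4.863) = [[cos(θ/2), −i·sin(θ/2)], [−i·sin(θ/2), cos(θ/2)]]; θ = 4.863, cos(θ/2) ≈ -0.758301, sin(θ/2) ≈ 0.651904.
With a = amp(|10⟩) = (0.04137 - 0.1544i) and b = amp(|11⟩) = (-0.09552 + 0.3566i):
new amp(|10⟩) = (-0.758301)·a + (-0.651904i)·b = (0.2011 + 0.1794i)
new amp(|11⟩) = (-0.651904i)·a + (-0.758301)·b = (-0.02822 - 0.2974i)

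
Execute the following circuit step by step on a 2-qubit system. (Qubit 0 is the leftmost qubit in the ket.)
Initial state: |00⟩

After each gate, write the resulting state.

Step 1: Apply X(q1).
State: |01⟩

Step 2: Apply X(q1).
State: |00⟩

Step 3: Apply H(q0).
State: 1/√2|00⟩ + 1/√2|10⟩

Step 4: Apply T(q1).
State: 1/√2|00⟩ + 1/√2|10⟩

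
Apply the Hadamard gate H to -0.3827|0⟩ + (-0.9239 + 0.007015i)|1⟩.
(-0.9239 + 0.00496i)|0⟩ + (0.3827 - 0.00496i)|1⟩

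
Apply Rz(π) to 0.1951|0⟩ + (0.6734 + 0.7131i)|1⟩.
-0.1951i|0⟩ + (-0.7131 + 0.6734i)|1⟩

Rz(π) = [[e^(−iθ/2), 0], [0, e^(iθ/2)]] with e^(±iθ/2) = cos(θ/2) ± i·sin(θ/2); θ = π, cos(θ/2) ≈ 0, sin(θ/2) ≈ 1.
With a = amp(|0⟩) = 0.1951 and b = amp(|1⟩) = (0.6734 + 0.7131i):
new amp(|0⟩) = (-i)·a = -0.1951i
new amp(|1⟩) = (i)·b = (-0.7131 + 0.6734i)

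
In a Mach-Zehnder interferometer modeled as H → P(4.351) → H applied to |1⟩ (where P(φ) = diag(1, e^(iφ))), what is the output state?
(0.6768 + 0.4677i)|0⟩ + (0.3232 - 0.4677i)|1⟩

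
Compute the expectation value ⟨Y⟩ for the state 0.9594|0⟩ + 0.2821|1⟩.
0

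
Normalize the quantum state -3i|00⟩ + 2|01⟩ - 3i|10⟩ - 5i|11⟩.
-0.4376i|00⟩ + 0.2917|01⟩ - 0.4376i|10⟩ - 0.7293i|11⟩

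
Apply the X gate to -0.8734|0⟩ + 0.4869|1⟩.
0.4869|0⟩ - 0.8734|1⟩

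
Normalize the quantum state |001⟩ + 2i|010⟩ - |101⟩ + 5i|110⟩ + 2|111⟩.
0.169|001⟩ + 0.3381i|010⟩ - 0.169|101⟩ + 0.8452i|110⟩ + 0.3381|111⟩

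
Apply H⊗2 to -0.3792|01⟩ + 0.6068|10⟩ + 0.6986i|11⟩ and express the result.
(0.1138 + 0.3493i)|00⟩ + (0.493 - 0.3493i)|01⟩ + (-0.493 - 0.3493i)|10⟩ + (-0.1138 + 0.3493i)|11⟩

H⊗2 gives amp(|y⟩) = (1/2) Σ_x (−1)^(x·y) amp(|x⟩), where x·y is the number of positions in which both x and y have a 1.
|00⟩: (-0.3792 + 0.6068 + 0.6986i)/2 = (0.1138 + 0.3493i)
|01⟩: (0.3792 + 0.6068 - 0.6986i)/2 = (0.493 - 0.3493i)
|10⟩: (-0.3792 - 0.6068 - 0.6986i)/2 = (-0.493 - 0.3493i)
|11⟩: (0.3792 - 0.6068 + 0.6986i)/2 = (-0.1138 + 0.3493i)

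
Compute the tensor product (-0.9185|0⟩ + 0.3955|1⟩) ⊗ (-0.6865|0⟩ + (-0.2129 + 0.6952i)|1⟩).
0.6306|00⟩ + (0.1955 - 0.6385i)|01⟩ - 0.2715|10⟩ + (-0.0842 + 0.275i)|11⟩

amp(|b₁b₂…⟩) = product of the factor amplitudes for bits b₁, b₂, …; only kets whose every factor amplitude is nonzero survive.
|00⟩: (-0.9185)(-0.6865) = 0.6306
|01⟩: (-0.9185)(-0.2129 + 0.6952i) = (0.1955 - 0.6385i)
|10⟩: (0.3955)(-0.6865) = -0.2715
|11⟩: (0.3955)(-0.2129 + 0.6952i) = (-0.0842 + 0.275i)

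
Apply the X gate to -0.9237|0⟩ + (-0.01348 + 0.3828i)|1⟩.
(-0.01348 + 0.3828i)|0⟩ - 0.9237|1⟩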